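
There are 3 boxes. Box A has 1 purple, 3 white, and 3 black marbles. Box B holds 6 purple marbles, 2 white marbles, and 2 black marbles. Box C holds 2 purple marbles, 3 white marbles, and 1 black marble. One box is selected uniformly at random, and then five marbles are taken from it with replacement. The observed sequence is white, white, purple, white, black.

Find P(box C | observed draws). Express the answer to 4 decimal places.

0.5458

For each hypothesis, P(data | H) works out to: P(data | box A) = (3/7)(3/7)(1/7)(3/7)(3/7) = 0.0048194; P(data | box B) = (2/10)(2/10)(6/10)(2/10)(2/10) = 0.00096; P(data | box C) = (3/6)(3/6)(2/6)(3/6)(1/6) = 0.0069444.
The prior-weighted likelihoods are 1/3 · 0.0048194 = 0.0016065, 1/3 · 0.00096 = 0.00032, 1/3 · 0.0069444 = 0.0023148; summing to 0.0042413.
Therefore the posterior P(box C | data) = (0.0023148) / (0.0042413) = 0.54578.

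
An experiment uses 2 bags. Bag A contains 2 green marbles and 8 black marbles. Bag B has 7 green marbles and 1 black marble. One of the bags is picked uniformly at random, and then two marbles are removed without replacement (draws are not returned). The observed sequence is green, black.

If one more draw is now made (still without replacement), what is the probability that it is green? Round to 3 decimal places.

0.486

Compute the likelihood of the observed sequence for each case: P(data | bag A) = (2/10)(8/9) = 8/45; P(data | bag B) = (7/8)(1/7) = 1/8.
Multiplying each by its prior: 1/2 · 8/45 = 4/45, 1/2 · 1/8 = 1/16; with total 109/720.
Dividing through by the total gives posterior P(bag A | data) = 64/109, P(bag B | data) = 45/109.
The predictive probability is P(green next | data) = (1/8)(64/109) + (1)(45/109) = 53/109.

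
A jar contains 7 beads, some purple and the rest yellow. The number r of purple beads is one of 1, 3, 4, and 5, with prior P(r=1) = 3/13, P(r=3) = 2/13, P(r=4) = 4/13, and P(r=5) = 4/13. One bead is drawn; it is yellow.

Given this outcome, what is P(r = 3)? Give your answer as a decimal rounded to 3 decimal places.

0.174

Compute the likelihood of this draw for each case: P(data | r = 1) = (6/7) = 6/7; P(data | r = 3) = (4/7) = 4/7; P(data | r = 4) = (3/7) = 3/7; P(data | r = 5) = (2/7) = 2/7.
The prior-weighted likelihoods are 3/13 · 6/7 = 18/91, 2/13 · 4/7 = 8/91, 4/13 · 3/7 = 12/91, 4/13 · 2/7 = 8/91; these sum to 46/91.
So P(r = 3 | data) = (8/91) / (46/91) = 4/23.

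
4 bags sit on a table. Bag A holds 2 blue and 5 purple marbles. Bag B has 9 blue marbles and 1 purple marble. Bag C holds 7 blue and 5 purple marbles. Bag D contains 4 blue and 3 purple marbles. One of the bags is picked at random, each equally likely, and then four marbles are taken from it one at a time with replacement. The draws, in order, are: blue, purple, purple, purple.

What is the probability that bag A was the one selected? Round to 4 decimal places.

Compute the likelihood of the observed sequence for each case: P(data | bag A) = (2/7)(5/7)(5/7)(5/7) = 0.10412; P(data | bag B) = (9/10)(1/10)(1/10)(1/10) = 0.0009; P(data | bag C) = (7/12)(5/12)(5/12)(5/12) = 0.042197; P(data | bag D) = (4/7)(3/7)(3/7)(3/7) = 0.044981.
Weighting by the prior gives 1/4 · 0.10412 = 0.026031, 1/4 · 0.0009 = 0.000225, 1/4 · 0.042197 = 0.010549, 1/4 · 0.044981 = 0.011245; summing to 0.04805.
So P(bag A | data) = (0.026031) / (0.04805) = 0.54174.

0.5417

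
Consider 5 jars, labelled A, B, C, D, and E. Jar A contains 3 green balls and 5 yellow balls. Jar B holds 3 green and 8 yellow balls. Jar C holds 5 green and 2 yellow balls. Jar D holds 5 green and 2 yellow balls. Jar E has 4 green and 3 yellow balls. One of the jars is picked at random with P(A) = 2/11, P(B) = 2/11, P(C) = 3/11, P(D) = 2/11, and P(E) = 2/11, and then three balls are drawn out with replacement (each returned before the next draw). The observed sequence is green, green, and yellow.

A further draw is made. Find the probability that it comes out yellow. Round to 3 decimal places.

The likelihood of the observed sequence under each hypothesis: P(data | jar A) = (3/8)(3/8)(5/8) = 0.087891; P(data | jar B) = (3/11)(3/11)(8/11) = 0.054095; P(data | jar C) = (5/7)(5/7)(2/7) = 0.14577; P(data | jar D) = (5/7)(5/7)(2/7) = 0.14577; P(data | jar E) = (4/7)(4/7)(3/7) = 0.13994.
Multiplying each by its prior: 2/11 · 0.087891 = 0.01598, 2/11 · 0.054095 = 0.0098354, 3/11 · 0.14577 = 0.039756, 2/11 · 0.14577 = 0.026504, 2/11 · 0.13994 = 0.025444; these sum to 0.11752.
The posterior is then P(jar A | data) = 0.13598, P(jar B | data) = 0.083691, P(jar C | data) = 0.33829, P(jar D | data) = 0.22553, P(jar E | data) = 0.21651.
Averaging over the posterior, P(yellow next | data) = (5/8)(0.13598) + (8/11)(0.083691) + (2/7)(0.33829) + (2/7)(0.22553) + (3/7)(0.21651) = 0.39973.

0.400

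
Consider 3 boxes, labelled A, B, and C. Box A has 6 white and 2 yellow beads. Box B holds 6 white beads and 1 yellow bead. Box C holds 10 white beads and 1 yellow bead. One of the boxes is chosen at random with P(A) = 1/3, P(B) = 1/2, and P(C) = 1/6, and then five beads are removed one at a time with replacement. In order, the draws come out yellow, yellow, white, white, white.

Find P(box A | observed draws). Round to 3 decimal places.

0.541

For each hypothesis, P(data | H) works out to: P(data | box A) = (2/8)(2/8)(6/8)(6/8)(6/8) = 0.026367; P(data | box B) = (1/7)(1/7)(6/7)(6/7)(6/7) = 0.012852; P(data | box C) = (1/11)(1/11)(10/11)(10/11)(10/11) = 0.0062092.
The prior-weighted likelihoods are 1/3 · 0.026367 = 0.0087891, 1/2 · 0.012852 = 0.0064259, 1/6 · 0.0062092 = 0.0010349; summing to 0.01625.
So P(box A | data) = (0.0087891) / (0.01625) = 0.54087.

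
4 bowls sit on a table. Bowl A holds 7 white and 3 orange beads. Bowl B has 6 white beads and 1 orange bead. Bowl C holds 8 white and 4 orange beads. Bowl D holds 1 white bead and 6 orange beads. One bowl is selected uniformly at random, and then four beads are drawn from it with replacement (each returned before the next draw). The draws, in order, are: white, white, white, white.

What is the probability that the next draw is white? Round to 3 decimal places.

0.780

For each hypothesis, P(data | H) works out to: P(data | bowl A) = (7/10)(7/10)(7/10)(7/10) = 0.2401; P(data | bowl B) = (6/7)(6/7)(6/7)(6/7) = 0.53978; P(data | bowl C) = (8/12)(8/12)(8/12)(8/12) = 0.19753; P(data | bowl D) = (1/7)(1/7)(1/7)(1/7) = 0.00041649.
Multiplying each by its prior: 1/4 · 0.2401 = 0.060025, 1/4 · 0.53978 = 0.13494, 1/4 · 0.19753 = 0.049383, 1/4 · 0.00041649 = 0.00010412; with total 0.24446.
The posterior is then P(bowl A | data) = 0.24555, P(bowl B | data) = 0.55202, P(bowl C | data) = 0.20201, P(bowl D | data) = 0.00042594.
The predictive probability is P(white next | data) = (7/10)(0.24555) + (6/7)(0.55202) + (2/3)(0.20201) + (1/7)(0.00042594) = 0.77977.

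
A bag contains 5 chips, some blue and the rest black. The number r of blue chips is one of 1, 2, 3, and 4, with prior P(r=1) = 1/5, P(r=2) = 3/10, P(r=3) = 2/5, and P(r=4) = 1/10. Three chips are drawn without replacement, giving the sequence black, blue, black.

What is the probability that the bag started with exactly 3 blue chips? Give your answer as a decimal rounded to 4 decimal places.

0.2857

For each hypothesis, P(data | H) works out to: P(data | r = 1) = (4/5)(1/4)(3/3) = 1/5; P(data | r = 2) = (3/5)(2/4)(2/3) = 1/5; P(data | r = 3) = (2/5)(3/4)(1/3) = 1/10; P(data | r = 4) = (1/5)(4/4)(0/3) = 0.
The prior-weighted likelihoods are 1/5 · 1/5 = 1/25, 3/10 · 1/5 = 3/50, 2/5 · 1/10 = 1/25, 1/10 · 0 = 0; summing to 7/50.
So P(r = 3 | data) = (1/25) / (7/50) = 2/7.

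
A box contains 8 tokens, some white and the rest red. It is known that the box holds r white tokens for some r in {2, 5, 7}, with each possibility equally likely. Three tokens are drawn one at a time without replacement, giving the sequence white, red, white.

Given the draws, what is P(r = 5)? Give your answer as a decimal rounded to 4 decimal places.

0.5263

Compute the likelihood of the observed sequence for each case: P(data | r = 2) = (2/8)(6/7)(1/6) = 1/28; P(data | r = 5) = (5/8)(3/7)(4/6) = 5/28; P(data | r = 7) = (7/8)(1/7)(6/6) = 1/8.
Multiplying each by its prior: 1/3 · 1/28 = 1/84, 1/3 · 5/28 = 5/84, 1/3 · 1/8 = 1/24; summing to 19/168.
So P(r = 5 | data) = (5/84) / (19/168) = 10/19.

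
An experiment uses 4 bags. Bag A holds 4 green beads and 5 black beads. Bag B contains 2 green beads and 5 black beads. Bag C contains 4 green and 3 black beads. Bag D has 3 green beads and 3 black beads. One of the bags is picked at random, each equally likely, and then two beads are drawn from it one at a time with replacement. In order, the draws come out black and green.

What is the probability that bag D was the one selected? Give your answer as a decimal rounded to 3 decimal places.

0.264

The likelihood of the observed sequence under each hypothesis: P(data | bag A) = (5/9)(4/9) = 0.24691; P(data | bag B) = (5/7)(2/7) = 0.20408; P(data | bag C) = (3/7)(4/7) = 0.2449; P(data | bag D) = (3/6)(3/6) = 0.25.
Weighting by the prior gives 1/4 · 0.24691 = 0.061728, 1/4 · 0.20408 = 0.05102, 1/4 · 0.2449 = 0.061224, 1/4 · 0.25 = 0.0625; with total 0.23647.
So P(bag D | data) = (0.0625) / (0.23647) = 0.2643.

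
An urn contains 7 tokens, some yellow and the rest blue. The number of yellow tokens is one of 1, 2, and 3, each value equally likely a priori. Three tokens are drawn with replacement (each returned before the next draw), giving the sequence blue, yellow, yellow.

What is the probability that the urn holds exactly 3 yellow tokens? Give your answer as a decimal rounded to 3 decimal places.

Under each hypothesis, the probability of the observed sequence is: P(data | r = 1) = (6/7)(1/7)(1/7) = 0.017493; P(data | r = 2) = (5/7)(2/7)(2/7) = 0.058309; P(data | r = 3) = (4/7)(3/7)(3/7) = 0.10496.
The prior-weighted likelihoods are 1/3 · 0.017493 = 0.0058309, 1/3 · 0.058309 = 0.019436, 1/3 · 0.10496 = 0.034985; summing to 0.060253.
So P(r = 3 | data) = (0.034985) / (0.060253) = 0.58065.

0.581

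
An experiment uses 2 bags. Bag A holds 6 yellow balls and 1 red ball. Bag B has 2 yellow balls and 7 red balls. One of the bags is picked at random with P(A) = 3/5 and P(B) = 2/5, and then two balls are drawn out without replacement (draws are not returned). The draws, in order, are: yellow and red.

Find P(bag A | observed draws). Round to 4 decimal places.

0.5243

The likelihood of the observed sequence under each hypothesis: P(data | bag A) = (6/7)(1/6) = 1/7; P(data | bag B) = (2/9)(7/8) = 7/36.
Weighting by the prior gives 3/5 · 1/7 = 3/35, 2/5 · 7/36 = 7/90; with total 103/630.
So P(bag A | data) = (3/35) / (103/630) = 54/103.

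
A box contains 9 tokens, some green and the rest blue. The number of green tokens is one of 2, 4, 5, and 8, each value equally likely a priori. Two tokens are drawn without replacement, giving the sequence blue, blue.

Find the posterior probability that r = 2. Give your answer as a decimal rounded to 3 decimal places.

Under each hypothesis, the probability of the observed sequence is: P(data | r = 2) = (7/9)(6/8) = 7/12; P(data | r = 4) = (5/9)(4/8) = 5/18; P(data | r = 5) = (4/9)(3/8) = 1/6; P(data | r = 8) = (1/9)(0/8) = 0.
The prior-weighted likelihoods are 1/4 · 7/12 = 7/48, 1/4 · 5/18 = 5/72, 1/4 · 1/6 = 1/24, 1/4 · 0 = 0; these sum to 37/144.
So P(r = 2 | data) = (7/48) / (37/144) = 21/37.

0.568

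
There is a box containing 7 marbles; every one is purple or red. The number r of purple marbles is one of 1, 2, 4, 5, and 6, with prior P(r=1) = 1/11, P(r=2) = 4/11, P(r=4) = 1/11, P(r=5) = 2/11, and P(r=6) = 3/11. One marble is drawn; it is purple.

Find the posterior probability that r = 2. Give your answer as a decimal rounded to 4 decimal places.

0.1951

The likelihood of this draw under each hypothesis: P(data | r = 1) = (1/7) = 1/7; P(data | r = 2) = (2/7) = 2/7; P(data | r = 4) = (4/7) = 4/7; P(data | r = 5) = (5/7) = 5/7; P(data | r = 6) = (6/7) = 6/7.
Weighting by the prior gives 1/11 · 1/7 = 1/77, 4/11 · 2/7 = 8/77, 1/11 · 4/7 = 4/77, 2/11 · 5/7 = 10/77, 3/11 · 6/7 = 18/77; with total 41/77.
By Bayes' rule, P(r = 2 | data) = (8/77) / (41/77) = 8/41.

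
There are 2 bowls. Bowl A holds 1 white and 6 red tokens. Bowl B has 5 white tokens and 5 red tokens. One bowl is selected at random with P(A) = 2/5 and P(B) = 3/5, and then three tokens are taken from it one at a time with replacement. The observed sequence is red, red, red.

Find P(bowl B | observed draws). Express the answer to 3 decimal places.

Compute the likelihood of the observed sequence for each case: P(data | bowl A) = (6/7)(6/7)(6/7) = 0.62974; P(data | bowl B) = (5/10)(5/10)(5/10) = 0.125.
The prior-weighted likelihoods are 2/5 · 0.62974 = 0.2519, 3/5 · 0.125 = 0.075; summing to 0.3269.
So P(bowl B | data) = (0.075) / (0.3269) = 0.22943.

0.229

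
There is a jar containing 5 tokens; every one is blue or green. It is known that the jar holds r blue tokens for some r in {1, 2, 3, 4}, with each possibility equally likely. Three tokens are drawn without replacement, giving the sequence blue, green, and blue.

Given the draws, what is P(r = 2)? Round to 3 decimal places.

0.200

Compute the likelihood of the observed sequence for each case: P(data | r = 1) = (1/5)(4/4)(0/3) = 0; P(data | r = 2) = (2/5)(3/4)(1/3) = 1/10; P(data | r = 3) = (3/5)(2/4)(2/3) = 1/5; P(data | r = 4) = (4/5)(1/4)(3/3) = 1/5.
Multiplying each by its prior: 1/4 · 0 = 0, 1/4 · 1/10 = 1/40, 1/4 · 1/5 = 1/20, 1/4 · 1/5 = 1/20; summing to 1/8.
By Bayes' rule, P(r = 2 | data) = (1/40) / (1/8) = 1/5.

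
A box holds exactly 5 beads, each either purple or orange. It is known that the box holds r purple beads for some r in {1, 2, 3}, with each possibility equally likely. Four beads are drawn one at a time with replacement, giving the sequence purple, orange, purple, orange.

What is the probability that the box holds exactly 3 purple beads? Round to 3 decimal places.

Under each hypothesis, the probability of the observed sequence is: P(data | r = 1) = (1/5)(4/5)(1/5)(4/5) = 0.0256; P(data | r = 2) = (2/5)(3/5)(2/5)(3/5) = 0.0576; P(data | r = 3) = (3/5)(2/5)(3/5)(2/5) = 0.0576.
The prior-weighted likelihoods are 1/3 · 0.0256 = 0.0085333, 1/3 · 0.0576 = 0.0192, 1/3 · 0.0576 = 0.0192; summing to 0.046933.
So P(r = 3 | data) = (0.0192) / (0.046933) = 0.40909.

0.409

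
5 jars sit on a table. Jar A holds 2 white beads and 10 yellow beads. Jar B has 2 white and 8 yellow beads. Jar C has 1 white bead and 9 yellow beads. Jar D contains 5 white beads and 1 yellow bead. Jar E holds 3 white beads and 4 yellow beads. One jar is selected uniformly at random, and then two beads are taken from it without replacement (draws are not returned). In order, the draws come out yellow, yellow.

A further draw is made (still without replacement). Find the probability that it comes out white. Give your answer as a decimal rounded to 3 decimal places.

0.236

The likelihood of the observed sequence under each hypothesis: P(data | jar A) = (10/12)(9/11) = 0.68182; P(data | jar B) = (8/10)(7/9) = 0.62222; P(data | jar C) = (9/10)(8/9) = 0.8; P(data | jar D) = (1/6)(0/5) = 0; P(data | jar E) = (4/7)(3/6) = 0.28571.
Multiplying each by its prior: 1/5 · 0.68182 = 0.13636, 1/5 · 0.62222 = 0.12444, 1/5 · 0.8 = 0.16, 1/5 · 0 = 0, 1/5 · 0.28571 = 0.057143; summing to 0.47795.
Normalising, the posterior is P(jar A | data) = 0.28531, P(jar B | data) = 0.26037, P(jar C | data) = 0.33476, P(jar D | data) = 0, P(jar E | data) = 0.11956.
Averaging over the posterior, P(white next | data) = (1/5)(0.28531) + (1/4)(0.26037) + (1/8)(0.33476) + (3/5)(0.11956) = 0.23573.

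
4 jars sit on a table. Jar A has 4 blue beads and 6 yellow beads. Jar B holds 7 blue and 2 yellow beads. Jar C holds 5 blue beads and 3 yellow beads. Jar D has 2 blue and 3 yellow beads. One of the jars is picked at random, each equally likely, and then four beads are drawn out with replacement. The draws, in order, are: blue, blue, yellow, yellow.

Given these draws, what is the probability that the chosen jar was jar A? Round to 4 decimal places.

0.2880

The likelihood of the observed sequence under each hypothesis: P(data | jar A) = (4/10)(4/10)(6/10)(6/10) = 0.0576; P(data | jar B) = (7/9)(7/9)(2/9)(2/9) = 0.029873; P(data | jar C) = (5/8)(5/8)(3/8)(3/8) = 0.054932; P(data | jar D) = (2/5)(2/5)(3/5)(3/5) = 0.0576.
Multiplying each by its prior: 1/4 · 0.0576 = 0.0144, 1/4 · 0.029873 = 0.0074684, 1/4 · 0.054932 = 0.013733, 1/4 · 0.0576 = 0.0144; summing to 0.050001.
Therefore the posterior P(jar A | data) = (0.0144) / (0.050001) = 0.28799.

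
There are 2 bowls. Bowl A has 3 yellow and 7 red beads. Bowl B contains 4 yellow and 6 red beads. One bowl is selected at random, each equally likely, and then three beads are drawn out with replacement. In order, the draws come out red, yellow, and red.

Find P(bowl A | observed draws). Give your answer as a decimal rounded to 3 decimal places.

0.505

For each hypothesis, P(data | H) works out to: P(data | bowl A) = (7/10)(3/10)(7/10) = 0.147; P(data | bowl B) = (6/10)(4/10)(6/10) = 0.144.
Multiplying each by its prior: 1/2 · 0.147 = 0.0735, 1/2 · 0.144 = 0.072; summing to 0.1455.
Hence P(bowl A | data) = (0.0735) / (0.1455) = 0.50515.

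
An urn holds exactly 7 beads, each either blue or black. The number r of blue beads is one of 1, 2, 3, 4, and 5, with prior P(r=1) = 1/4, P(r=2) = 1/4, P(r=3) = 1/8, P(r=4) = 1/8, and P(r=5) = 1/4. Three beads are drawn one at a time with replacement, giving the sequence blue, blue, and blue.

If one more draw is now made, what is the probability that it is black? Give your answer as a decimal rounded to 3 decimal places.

Under each hypothesis, the probability of the observed sequence is: P(data | r = 1) = (1/7)(1/7)(1/7) = 0.0029155; P(data | r = 2) = (2/7)(2/7)(2/7) = 0.023324; P(data | r = 3) = (3/7)(3/7)(3/7) = 0.078717; P(data | r = 4) = (4/7)(4/7)(4/7) = 0.18659; P(data | r = 5) = (5/7)(5/7)(5/7) = 0.36443.
Weighting by the prior gives 1/4 · 0.0029155 = 0.00072886, 1/4 · 0.023324 = 0.0058309, 1/8 · 0.078717 = 0.0098397, 1/8 · 0.18659 = 0.023324, 1/4 · 0.36443 = 0.091108; these sum to 0.13083.
Normalising, the posterior is P(r = 1 | data) = 0.005571, P(r = 2 | data) = 0.044568, P(r = 3 | data) = 0.075209, P(r = 4 | data) = 0.17827, P(r = 5 | data) = 0.69638.
Averaging over the posterior, P(black next | data) = (6/7)(0.005571) + (5/7)(0.044568) + (4/7)(0.075209) + (3/7)(0.17827) + (2/7)(0.69638) = 0.35495.

0.355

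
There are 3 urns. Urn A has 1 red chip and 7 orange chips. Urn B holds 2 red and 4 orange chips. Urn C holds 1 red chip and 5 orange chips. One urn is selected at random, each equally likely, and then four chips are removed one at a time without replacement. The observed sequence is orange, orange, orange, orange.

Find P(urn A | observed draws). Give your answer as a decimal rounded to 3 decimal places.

For each hypothesis, P(data | H) works out to: P(data | urn A) = (7/8)(6/7)(5/6)(4/5) = 1/2; P(data | urn B) = (4/6)(3/5)(2/4)(1/3) = 1/15; P(data | urn C) = (5/6)(4/5)(3/4)(2/3) = 1/3.
Multiplying each by its prior: 1/3 · 1/2 = 1/6, 1/3 · 1/15 = 1/45, 1/3 · 1/3 = 1/9; with total 3/10.
By Bayes' rule, P(urn A | data) = (1/6) / (3/10) = 5/9.

0.556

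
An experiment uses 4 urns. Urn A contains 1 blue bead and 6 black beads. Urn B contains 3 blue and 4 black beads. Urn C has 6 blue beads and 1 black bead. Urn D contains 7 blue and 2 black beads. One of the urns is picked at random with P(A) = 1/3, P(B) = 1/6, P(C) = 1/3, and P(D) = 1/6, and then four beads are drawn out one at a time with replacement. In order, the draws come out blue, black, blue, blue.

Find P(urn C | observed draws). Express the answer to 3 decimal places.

0.538

For each hypothesis, P(data | H) works out to: P(data | urn A) = (1/7)(6/7)(1/7)(1/7) = 0.002499; P(data | urn B) = (3/7)(4/7)(3/7)(3/7) = 0.044981; P(data | urn C) = (6/7)(1/7)(6/7)(6/7) = 0.089963; P(data | urn D) = (7/9)(2/9)(7/9)(7/9) = 0.10456.
Weighting by the prior gives 1/3 · 0.002499 = 0.00083299, 1/6 · 0.044981 = 0.0074969, 1/3 · 0.089963 = 0.029988, 1/6 · 0.10456 = 0.017426; with total 0.055744.
Hence P(urn C | data) = (0.029988) / (0.055744) = 0.53795.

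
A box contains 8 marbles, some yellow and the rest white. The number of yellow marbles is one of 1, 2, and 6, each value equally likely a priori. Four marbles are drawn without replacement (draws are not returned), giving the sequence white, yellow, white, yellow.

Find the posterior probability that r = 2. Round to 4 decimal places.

0.5000

Under each hypothesis, the probability of the observed sequence is: P(data | r = 1) = (7/8)(1/7)(6/6)(0/5) = 0; P(data | r = 2) = (6/8)(2/7)(5/6)(1/5) = 1/28; P(data | r = 6) = (2/8)(6/7)(1/6)(5/5) = 1/28.
Multiplying each by its prior: 1/3 · 0 = 0, 1/3 · 1/28 = 1/84, 1/3 · 1/28 = 1/84; with total 1/42.
So P(r = 2 | data) = (1/84) / (1/42) = 1/2.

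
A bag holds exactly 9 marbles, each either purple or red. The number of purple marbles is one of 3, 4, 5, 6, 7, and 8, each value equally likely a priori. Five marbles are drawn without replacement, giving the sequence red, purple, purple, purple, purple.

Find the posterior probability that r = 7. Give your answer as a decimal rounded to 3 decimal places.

0.333

The likelihood of the observed sequence under each hypothesis: P(data | r = 3) = (6/9)(3/8)(2/7)(1/6)(0/5) = 0; P(data | r = 4) = (5/9)(4/8)(3/7)(2/6)(1/5) = 1/126; P(data | r = 5) = (4/9)(5/8)(4/7)(3/6)(2/5) = 2/63; P(data | r = 6) = (3/9)(6/8)(5/7)(4/6)(3/5) = 1/14; P(data | r = 7) = (2/9)(7/8)(6/7)(5/6)(4/5) = 1/9; P(data | r = 8) = (1/9)(8/8)(7/7)(6/6)(5/5) = 1/9.
The prior-weighted likelihoods are 1/6 · 0 = 0, 1/6 · 1/126 = 1/756, 1/6 · 2/63 = 1/189, 1/6 · 1/14 = 1/84, 1/6 · 1/9 = 1/54, 1/6 · 1/9 = 1/54; these sum to 1/18.
So P(r = 7 | data) = (1/54) / (1/18) = 1/3.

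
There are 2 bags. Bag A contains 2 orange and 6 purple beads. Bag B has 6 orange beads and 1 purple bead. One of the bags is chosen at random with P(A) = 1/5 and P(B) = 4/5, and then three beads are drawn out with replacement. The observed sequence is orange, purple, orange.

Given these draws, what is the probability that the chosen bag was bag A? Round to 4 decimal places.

Under each hypothesis, the probability of the observed sequence is: P(data | bag A) = (2/8)(6/8)(2/8) = 0.046875; P(data | bag B) = (6/7)(1/7)(6/7) = 0.10496.
Weighting by the prior gives 1/5 · 0.046875 = 0.009375, 4/5 · 0.10496 = 0.083965; with total 0.09334.
Therefore the posterior P(bag A | data) = (0.009375) / (0.09334) = 0.10044.

0.1004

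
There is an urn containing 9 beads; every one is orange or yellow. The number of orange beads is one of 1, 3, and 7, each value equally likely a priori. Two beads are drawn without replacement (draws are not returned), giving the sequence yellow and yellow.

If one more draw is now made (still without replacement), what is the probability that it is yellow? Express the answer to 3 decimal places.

Under each hypothesis, the probability of the observed sequence is: P(data | r = 1) = (8/9)(7/8) = 7/9; P(data | r = 3) = (6/9)(5/8) = 5/12; P(data | r = 7) = (2/9)(1/8) = 1/36.
The prior-weighted likelihoods are 1/3 · 7/9 = 7/27, 1/3 · 5/12 = 5/36, 1/3 · 1/36 = 1/108; summing to 11/27.
Normalising, the posterior is P(r = 1 | data) = 7/11, P(r = 3 | data) = 15/44, P(r = 7 | data) = 1/44.
The predictive probability is P(yellow next | data) = (6/7)(7/11) + (4/7)(15/44) + (0)(1/44) = 57/77.

0.740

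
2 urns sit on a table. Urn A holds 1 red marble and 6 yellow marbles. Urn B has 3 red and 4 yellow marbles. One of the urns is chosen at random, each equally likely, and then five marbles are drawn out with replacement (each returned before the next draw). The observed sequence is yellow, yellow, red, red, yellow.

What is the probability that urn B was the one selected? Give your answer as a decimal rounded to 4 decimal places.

0.7273

Under each hypothesis, the probability of the observed sequence is: P(data | urn A) = (6/7)(6/7)(1/7)(1/7)(6/7) = 0.012852; P(data | urn B) = (4/7)(4/7)(3/7)(3/7)(4/7) = 0.034271.
The prior-weighted likelihoods are 1/2 · 0.012852 = 0.0064259, 1/2 · 0.034271 = 0.017136; with total 0.023562.
Therefore the posterior P(urn B | data) = (0.017136) / (0.023562) = 0.72727.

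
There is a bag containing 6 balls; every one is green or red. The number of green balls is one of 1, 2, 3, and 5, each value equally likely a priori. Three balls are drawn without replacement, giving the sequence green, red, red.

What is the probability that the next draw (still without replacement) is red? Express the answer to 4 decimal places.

0.6774

Under each hypothesis, the probability of the observed sequence is: P(data | r = 1) = (1/6)(5/5)(4/4) = 1/6; P(data | r = 2) = (2/6)(4/5)(3/4) = 1/5; P(data | r = 3) = (3/6)(3/5)(2/4) = 3/20; P(data | r = 5) = (5/6)(1/5)(0/4) = 0.
Multiplying each by its prior: 1/4 · 1/6 = 1/24, 1/4 · 1/5 = 1/20, 1/4 · 3/20 = 3/80, 1/4 · 0 = 0; these sum to 31/240.
Dividing through by the total gives posterior P(r = 1 | data) = 10/31, P(r = 2 | data) = 12/31, P(r = 3 | data) = 9/31, P(r = 5 | data) = 0.
Averaging over the posterior, P(red next | data) = (1)(10/31) + (2/3)(12/31) + (1/3)(9/31) = 21/31.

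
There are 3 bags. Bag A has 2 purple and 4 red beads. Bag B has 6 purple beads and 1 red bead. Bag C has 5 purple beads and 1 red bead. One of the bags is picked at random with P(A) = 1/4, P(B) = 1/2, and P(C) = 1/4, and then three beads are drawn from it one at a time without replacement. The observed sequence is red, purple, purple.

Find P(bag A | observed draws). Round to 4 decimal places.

0.1284

The likelihood of the observed sequence under each hypothesis: P(data | bag A) = (4/6)(2/5)(1/4) = 1/15; P(data | bag B) = (1/7)(6/6)(5/5) = 1/7; P(data | bag C) = (1/6)(5/5)(4/4) = 1/6.
Multiplying each by its prior: 1/4 · 1/15 = 1/60, 1/2 · 1/7 = 1/14, 1/4 · 1/6 = 1/24; summing to 109/840.
Therefore the posterior P(bag A | data) = (1/60) / (109/840) = 14/109.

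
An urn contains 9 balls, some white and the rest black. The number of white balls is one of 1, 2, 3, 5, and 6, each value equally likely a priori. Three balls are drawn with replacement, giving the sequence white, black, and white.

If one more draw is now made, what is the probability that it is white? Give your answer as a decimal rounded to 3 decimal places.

For each hypothesis, P(data | H) works out to: P(data | r = 1) = (1/9)(8/9)(1/9) = 0.010974; P(data | r = 2) = (2/9)(7/9)(2/9) = 0.038409; P(data | r = 3) = (3/9)(6/9)(3/9) = 0.074074; P(data | r = 5) = (5/9)(4/9)(5/9) = 0.13717; P(data | r = 6) = (6/9)(3/9)(6/9) = 0.14815.
Weighting by the prior gives 1/5 · 0.010974 = 0.0021948, 1/5 · 0.038409 = 0.0076818, 1/5 · 0.074074 = 0.014815, 1/5 · 0.13717 = 0.027435, 1/5 · 0.14815 = 0.02963; with total 0.081756.
Dividing through by the total gives posterior P(r = 1 | data) = 0.026846, P(r = 2 | data) = 0.09396, P(r = 3 | data) = 0.18121, P(r = 5 | data) = 0.33557, P(r = 6 | data) = 0.36242.
Averaging over the posterior, P(white next | data) = (1/9)(0.026846) + (2/9)(0.09396) + (1/3)(0.18121) + (5/9)(0.33557) + (2/3)(0.36242) = 0.5123.

0.512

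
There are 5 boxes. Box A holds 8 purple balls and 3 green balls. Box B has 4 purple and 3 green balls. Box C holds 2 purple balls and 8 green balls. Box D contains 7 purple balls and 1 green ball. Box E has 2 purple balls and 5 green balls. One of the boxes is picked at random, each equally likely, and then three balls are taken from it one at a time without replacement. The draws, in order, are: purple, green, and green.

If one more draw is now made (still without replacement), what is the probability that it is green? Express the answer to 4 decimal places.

0.6109

For each hypothesis, P(data | H) works out to: P(data | box A) = (8/11)(3/10)(2/9) = 0.048485; P(data | box B) = (4/7)(3/6)(2/5) = 0.11429; P(data | box C) = (2/10)(8/9)(7/8) = 0.15556; P(data | box D) = (7/8)(1/7)(0/6) = 0; P(data | box E) = (2/7)(5/6)(4/5) = 0.19048.
The prior-weighted likelihoods are 1/5 · 0.048485 = 0.009697, 1/5 · 0.11429 = 0.022857, 1/5 · 0.15556 = 0.031111, 1/5 · 0 = 0, 1/5 · 0.19048 = 0.038095; with total 0.10176.
The posterior is then P(box A | data) = 0.095292, P(box B | data) = 0.22462, P(box C | data) = 0.30573, P(box D | data) = 0, P(box E | data) = 0.37436.
Averaging over the posterior, P(green next | data) = (1/8)(0.095292) + (1/4)(0.22462) + (6/7)(0.30573) + (3/4)(0.37436) = 0.61089.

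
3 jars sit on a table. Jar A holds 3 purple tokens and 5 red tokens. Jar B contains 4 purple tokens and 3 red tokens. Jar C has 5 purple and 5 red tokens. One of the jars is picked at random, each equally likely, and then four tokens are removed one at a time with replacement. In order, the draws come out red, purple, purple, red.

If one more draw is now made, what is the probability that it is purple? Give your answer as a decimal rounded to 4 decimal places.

Compute the likelihood of the observed sequence for each case: P(data | jar A) = (5/8)(3/8)(3/8)(5/8) = 0.054932; P(data | jar B) = (3/7)(4/7)(4/7)(3/7) = 0.059975; P(data | jar C) = (5/10)(5/10)(5/10)(5/10) = 0.0625.
Weighting by the prior gives 1/3 · 0.054932 = 0.018311, 1/3 · 0.059975 = 0.019992, 1/3 · 0.0625 = 0.020833; with total 0.059136.
The posterior is then P(jar A | data) = 0.30964, P(jar B | data) = 0.33807, P(jar C | data) = 0.3523.
The predictive probability is P(purple next | data) = (3/8)(0.30964) + (4/7)(0.33807) + (1/2)(0.3523) = 0.48544.

0.4854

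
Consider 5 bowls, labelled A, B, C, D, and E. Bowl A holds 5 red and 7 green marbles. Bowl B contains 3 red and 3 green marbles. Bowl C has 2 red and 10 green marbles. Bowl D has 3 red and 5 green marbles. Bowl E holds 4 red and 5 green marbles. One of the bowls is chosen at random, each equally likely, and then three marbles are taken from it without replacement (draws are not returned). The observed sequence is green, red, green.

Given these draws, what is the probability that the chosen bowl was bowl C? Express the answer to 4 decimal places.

0.1742

For each hypothesis, P(data | H) works out to: P(data | bowl A) = (7/12)(5/11)(6/10) = 0.15909; P(data | bowl B) = (3/6)(3/5)(2/4) = 0.15; P(data | bowl C) = (10/12)(2/11)(9/10) = 0.13636; P(data | bowl D) = (5/8)(3/7)(4/6) = 0.17857; P(data | bowl E) = (5/9)(4/8)(4/7) = 0.15873.
The prior-weighted likelihoods are 1/5 · 0.15909 = 0.031818, 1/5 · 0.15 = 0.03, 1/5 · 0.13636 = 0.027273, 1/5 · 0.17857 = 0.035714, 1/5 · 0.15873 = 0.031746; with total 0.15655.
So P(bowl C | data) = (0.027273) / (0.15655) = 0.17421.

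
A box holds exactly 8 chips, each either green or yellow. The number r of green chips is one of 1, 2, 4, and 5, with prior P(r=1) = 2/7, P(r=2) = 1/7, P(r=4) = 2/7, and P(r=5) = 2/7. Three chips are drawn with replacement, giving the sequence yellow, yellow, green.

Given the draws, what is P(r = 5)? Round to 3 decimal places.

For each hypothesis, P(data | H) works out to: P(data | r = 1) = (7/8)(7/8)(1/8) = 0.095703; P(data | r = 2) = (6/8)(6/8)(2/8) = 0.14062; P(data | r = 4) = (4/8)(4/8)(4/8) = 0.125; P(data | r = 5) = (3/8)(3/8)(5/8) = 0.087891.
Weighting by the prior gives 2/7 · 0.095703 = 0.027344, 1/7 · 0.14062 = 0.020089, 2/7 · 0.125 = 0.035714, 2/7 · 0.087891 = 0.025112; summing to 0.10826.
So P(r = 5 | data) = (0.025112) / (0.10826) = 0.23196.

0.232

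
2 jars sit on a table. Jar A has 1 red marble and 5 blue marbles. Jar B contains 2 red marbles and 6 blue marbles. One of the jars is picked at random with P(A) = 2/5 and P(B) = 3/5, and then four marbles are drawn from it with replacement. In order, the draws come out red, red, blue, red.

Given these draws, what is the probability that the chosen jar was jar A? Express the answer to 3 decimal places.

0.180

Under each hypothesis, the probability of the observed sequence is: P(data | jar A) = (1/6)(1/6)(5/6)(1/6) = 0.003858; P(data | jar B) = (2/8)(2/8)(6/8)(2/8) = 0.011719.
Weighting by the prior gives 2/5 · 0.003858 = 0.0015432, 3/5 · 0.011719 = 0.0070313; these sum to 0.0085745.
So P(jar A | data) = (0.0015432) / (0.0085745) = 0.17998.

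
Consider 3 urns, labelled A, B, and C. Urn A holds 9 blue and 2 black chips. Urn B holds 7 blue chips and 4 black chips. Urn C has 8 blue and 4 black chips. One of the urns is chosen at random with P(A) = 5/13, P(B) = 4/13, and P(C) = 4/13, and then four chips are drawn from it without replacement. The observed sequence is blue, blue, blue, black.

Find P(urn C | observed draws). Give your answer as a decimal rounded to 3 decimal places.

The likelihood of the observed sequence under each hypothesis: P(data | urn A) = (9/11)(8/10)(7/9)(2/8) = 0.12727; P(data | urn B) = (7/11)(6/10)(5/9)(4/8) = 0.10606; P(data | urn C) = (8/12)(7/11)(6/10)(4/9) = 0.11313.
Weighting by the prior gives 5/13 · 0.12727 = 0.048951, 4/13 · 0.10606 = 0.032634, 4/13 · 0.11313 = 0.03481; summing to 0.11639.
By Bayes' rule, P(urn C | data) = (0.03481) / (0.11639) = 0.29907.

0.299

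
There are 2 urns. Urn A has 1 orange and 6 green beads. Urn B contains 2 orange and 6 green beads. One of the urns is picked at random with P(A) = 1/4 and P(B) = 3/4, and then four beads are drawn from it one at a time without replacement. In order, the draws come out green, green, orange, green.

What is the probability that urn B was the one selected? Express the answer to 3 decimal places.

Under each hypothesis, the probability of the observed sequence is: P(data | urn A) = (6/7)(5/6)(1/5)(4/4) = 1/7; P(data | urn B) = (6/8)(5/7)(2/6)(4/5) = 1/7.
The prior-weighted likelihoods are 1/4 · 1/7 = 1/28, 3/4 · 1/7 = 3/28; these sum to 1/7.
Therefore the posterior P(urn B | data) = (3/28) / (1/7) = 3/4.

0.750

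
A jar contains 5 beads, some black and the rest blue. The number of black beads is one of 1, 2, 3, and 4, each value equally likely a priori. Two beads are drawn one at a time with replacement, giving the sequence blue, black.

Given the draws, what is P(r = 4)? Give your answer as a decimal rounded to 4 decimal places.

0.2000

For each hypothesis, P(data | H) works out to: P(data | r = 1) = (4/5)(1/5) = 4/25; P(data | r = 2) = (3/5)(2/5) = 6/25; P(data | r = 3) = (2/5)(3/5) = 6/25; P(data | r = 4) = (1/5)(4/5) = 4/25.
Weighting by the prior gives 1/4 · 4/25 = 1/25, 1/4 · 6/25 = 3/50, 1/4 · 6/25 = 3/50, 1/4 · 4/25 = 1/25; summing to 1/5.
Therefore the posterior P(r = 4 | data) = (1/25) / (1/5) = 1/5.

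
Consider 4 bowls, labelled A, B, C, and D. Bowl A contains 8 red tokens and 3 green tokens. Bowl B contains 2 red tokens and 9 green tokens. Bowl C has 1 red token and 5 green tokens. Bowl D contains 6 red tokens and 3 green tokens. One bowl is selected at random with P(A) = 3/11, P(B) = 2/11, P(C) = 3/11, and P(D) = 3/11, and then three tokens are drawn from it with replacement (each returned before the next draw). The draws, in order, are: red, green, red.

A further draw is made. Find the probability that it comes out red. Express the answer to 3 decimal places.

0.632

The likelihood of the observed sequence under each hypothesis: P(data | bowl A) = (8/11)(3/11)(8/11) = 0.14425; P(data | bowl B) = (2/11)(9/11)(2/11) = 0.027047; P(data | bowl C) = (1/6)(5/6)(1/6) = 0.023148; P(data | bowl D) = (6/9)(3/9)(6/9) = 0.14815.
Multiplying each by its prior: 3/11 · 0.14425 = 0.039342, 2/11 · 0.027047 = 0.0049177, 3/11 · 0.023148 = 0.0063131, 3/11 · 0.14815 = 0.040404; these sum to 0.090976.
Dividing through by the total gives posterior P(bowl A | data) = 0.43244, P(bowl B | data) = 0.054055, P(bowl C | data) = 0.069393, P(bowl D | data) = 0.44412.
Averaging over the posterior, P(red next | data) = (8/11)(0.43244) + (2/11)(0.054055) + (1/6)(0.069393) + (2/3)(0.44412) = 0.63197.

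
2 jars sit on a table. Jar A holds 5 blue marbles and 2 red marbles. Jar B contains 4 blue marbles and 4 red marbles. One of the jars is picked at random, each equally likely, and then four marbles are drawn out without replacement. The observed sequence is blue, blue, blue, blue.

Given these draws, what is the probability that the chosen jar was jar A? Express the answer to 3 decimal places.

0.909

The likelihood of the observed sequence under each hypothesis: P(data | jar A) = (5/7)(4/6)(3/5)(2/4) = 1/7; P(data | jar B) = (4/8)(3/7)(2/6)(1/5) = 1/70.
Multiplying each by its prior: 1/2 · 1/7 = 1/14, 1/2 · 1/70 = 1/140; with total 11/140.
By Bayes' rule, P(jar A | data) = (1/14) / (11/140) = 10/11.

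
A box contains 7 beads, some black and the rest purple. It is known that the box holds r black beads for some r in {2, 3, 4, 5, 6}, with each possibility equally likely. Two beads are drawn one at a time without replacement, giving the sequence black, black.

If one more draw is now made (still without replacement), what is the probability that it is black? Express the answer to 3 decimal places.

0.600

Under each hypothesis, the probability of the observed sequence is: P(data | r = 2) = (2/7)(1/6) = 1/21; P(data | r = 3) = (3/7)(2/6) = 1/7; P(data | r = 4) = (4/7)(3/6) = 2/7; P(data | r = 5) = (5/7)(4/6) = 10/21; P(data | r = 6) = (6/7)(5/6) = 5/7.
Multiplying each by its prior: 1/5 · 1/21 = 1/105, 1/5 · 1/7 = 1/35, 1/5 · 2/7 = 2/35, 1/5 · 10/21 = 2/21, 1/5 · 5/7 = 1/7; summing to 1/3.
Normalising, the posterior is P(r = 2 | data) = 1/35, P(r = 3 | data) = 3/35, P(r = 4 | data) = 6/35, P(r = 5 | data) = 2/7, P(r = 6 | data) = 3/7.
Averaging over the posterior, P(black next | data) = (0)(1/35) + (1/5)(3/35) + (2/5)(6/35) + (3/5)(2/7) + (4/5)(3/7) = 3/5.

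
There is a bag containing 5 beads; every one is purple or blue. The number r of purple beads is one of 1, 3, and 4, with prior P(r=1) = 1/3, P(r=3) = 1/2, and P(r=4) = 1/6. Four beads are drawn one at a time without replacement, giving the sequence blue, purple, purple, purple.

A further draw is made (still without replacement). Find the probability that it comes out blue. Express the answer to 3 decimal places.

For each hypothesis, P(data | H) works out to: P(data | r = 1) = (4/5)(1/4)(0/3) = 0; P(data | r = 3) = (2/5)(3/4)(2/3)(1/2) = 1/10; P(data | r = 4) = (1/5)(4/4)(3/3)(2/2) = 1/5.
Weighting by the prior gives 1/3 · 0 = 0, 1/2 · 1/10 = 1/20, 1/6 · 1/5 = 1/30; these sum to 1/12.
Dividing through by the total gives posterior P(r = 1 | data) = 0, P(r = 3 | data) = 3/5, P(r = 4 | data) = 2/5.
The predictive probability is P(blue next | data) = (1)(3/5) + (0)(2/5) = 3/5.

0.600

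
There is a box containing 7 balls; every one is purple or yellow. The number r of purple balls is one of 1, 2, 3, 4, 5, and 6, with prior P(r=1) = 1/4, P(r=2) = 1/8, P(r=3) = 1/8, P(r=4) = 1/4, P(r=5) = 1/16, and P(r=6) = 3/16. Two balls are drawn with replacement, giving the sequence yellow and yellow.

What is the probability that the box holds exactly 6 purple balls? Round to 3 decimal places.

0.011

Compute the likelihood of the observed sequence for each case: P(data | r = 1) = (6/7)(6/7) = 36/49; P(data | r = 2) = (5/7)(5/7) = 25/49; P(data | r = 3) = (4/7)(4/7) = 16/49; P(data | r = 4) = (3/7)(3/7) = 9/49; P(data | r = 5) = (2/7)(2/7) = 4/49; P(data | r = 6) = (1/7)(1/7) = 1/49.
The prior-weighted likelihoods are 1/4 · 36/49 = 9/49, 1/8 · 25/49 = 25/392, 1/8 · 16/49 = 2/49, 1/4 · 9/49 = 9/196, 1/16 · 4/49 = 1/196, 3/16 · 1/49 = 3/784; with total 269/784.
By Bayes' rule, P(r = 6 | data) = (3/784) / (269/784) = 3/269.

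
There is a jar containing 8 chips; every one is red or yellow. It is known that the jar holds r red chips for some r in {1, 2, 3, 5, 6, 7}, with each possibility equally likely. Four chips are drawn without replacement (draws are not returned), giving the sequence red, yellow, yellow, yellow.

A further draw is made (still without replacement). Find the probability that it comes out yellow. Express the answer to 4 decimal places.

0.7273

Under each hypothesis, the probability of the observed sequence is: P(data | r = 1) = (1/8)(7/7)(6/6)(5/5) = 1/8; P(data | r = 2) = (2/8)(6/7)(5/6)(4/5) = 1/7; P(data | r = 3) = (3/8)(5/7)(4/6)(3/5) = 3/28; P(data | r = 5) = (5/8)(3/7)(2/6)(1/5) = 1/56; P(data | r = 6) = (6/8)(2/7)(1/6)(0/5) = 0; P(data | r = 7) = (7/8)(1/7)(0/6) = 0.
The prior-weighted likelihoods are 1/6 · 1/8 = 1/48, 1/6 · 1/7 = 1/42, 1/6 · 3/28 = 1/56, 1/6 · 1/56 = 1/336, 1/6 · 0 = 0, 1/6 · 0 = 0; with total 11/168.
The posterior is then P(r = 1 | data) = 7/22, P(r = 2 | data) = 4/11, P(r = 3 | data) = 3/11, P(r = 5 | data) = 1/22, P(r = 6 | data) = 0, P(r = 7 | data) = 0.
Averaging over the posterior, P(yellow next | data) = (1)(7/22) + (3/4)(4/11) + (1/2)(3/11) + (0)(1/22) = 8/11.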